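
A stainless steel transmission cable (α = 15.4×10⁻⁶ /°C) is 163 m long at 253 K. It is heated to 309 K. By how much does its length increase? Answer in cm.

|ΔT| = |309 − 253| = 56 K
ΔL = αL₀ΔT = (15.4×10⁻⁶)(163)(56) = 1.41×10⁻¹ m

ΔL = 14.1 cm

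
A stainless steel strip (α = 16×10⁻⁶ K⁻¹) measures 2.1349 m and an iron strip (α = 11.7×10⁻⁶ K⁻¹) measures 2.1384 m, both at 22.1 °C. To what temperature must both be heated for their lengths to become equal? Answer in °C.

T = 405.1 °C

Equal length when α₁L₁ΔT − α₂L₂ΔT = L₂ − L₁ = 3.50×10⁻³ m
α₁L₁ = 3.41584×10⁻⁵, α₂L₂ = 2.501928×10⁻⁵ → Δ(αL) = 9.13912×10⁻⁶ m/K
ΔT = 3.50×10⁻³ / 9.13912×10⁻⁶ = 382.969 K, so T = 22.1 + 382.969 = 405.069 °C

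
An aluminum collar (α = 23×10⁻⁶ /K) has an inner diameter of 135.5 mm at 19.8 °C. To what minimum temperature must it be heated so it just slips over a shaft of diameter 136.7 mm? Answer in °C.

Required Δd = 136.7 − 135.5 = 1.2 mm
Δd = αd₀ΔT ⇒ ΔT = Δd/(αd₀) = 1.2 / (23×10⁻⁶ × 135.5) = 385.05 K
T_min = 19.8 + 385.05 = 404.85 °C

T = 405 °C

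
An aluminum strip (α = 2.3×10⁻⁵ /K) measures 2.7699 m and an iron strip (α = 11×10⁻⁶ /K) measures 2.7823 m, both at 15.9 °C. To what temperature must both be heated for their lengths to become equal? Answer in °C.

Equal length when α₁L₁ΔT − α₂L₂ΔT = L₂ − L₁ = 1.24×10⁻² m
α₁L₁ = 6.37077×10⁻⁵, α₂L₂ = 3.06053×10⁻⁵ → Δ(αL) = 3.31024×10⁻⁵ m/K
ΔT = 1.24×10⁻² / 3.31024×10⁻⁵ = 374.595 K, so T = 15.9 + 374.595 = 390.495 °C

T = 390.5 °C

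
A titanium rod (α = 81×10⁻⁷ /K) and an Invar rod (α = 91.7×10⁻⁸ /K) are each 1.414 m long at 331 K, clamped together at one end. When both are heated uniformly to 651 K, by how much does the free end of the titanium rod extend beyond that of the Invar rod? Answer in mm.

3.25 mm

ΔT = 320 K
titanium: ΔL = 81×10⁻⁷ × 1.414 m × 320 = 3.6651×10⁻³ m = 3.6651 mm
Invar: ΔL = 91.7×10⁻⁸ × 1.414 m × 320 = 4.1492×10⁻⁴ m = 0.41492 mm
difference = 3.6651 − 0.41492 = 3.25018 mm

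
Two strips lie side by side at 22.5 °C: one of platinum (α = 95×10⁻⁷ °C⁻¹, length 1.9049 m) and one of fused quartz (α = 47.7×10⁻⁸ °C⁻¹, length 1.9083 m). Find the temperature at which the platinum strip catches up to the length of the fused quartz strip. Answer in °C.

Equal length when α₁L₁ΔT − α₂L₂ΔT = L₂ − L₁ = 3.40×10⁻³ m
α₁L₁ = 1.809655×10⁻⁵, α₂L₂ = 9.102591×10⁻⁷ → Δ(αL) = 1.71862909×10⁻⁵ m/K
ΔT = 3.40×10⁻³ / 1.71862909×10⁻⁵ = 197.832 K, so T = 22.5 + 197.832 = 220.332 °C

T = 220.3 °C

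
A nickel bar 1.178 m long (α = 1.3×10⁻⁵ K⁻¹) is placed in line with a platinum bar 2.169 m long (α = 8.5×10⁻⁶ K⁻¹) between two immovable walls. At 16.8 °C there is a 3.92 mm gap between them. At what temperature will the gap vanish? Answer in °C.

T = 133 °C

Gap closes when ΔL₁ + ΔL₂ = 3.92 mm = 3.92×10⁻³ m
(α₁L₁ + α₂L₂)ΔT = g
α₁L₁ + α₂L₂ = 1.3×10⁻⁵×1.178 + 8.5×10⁻⁶×2.169 = 3.37505×10⁻⁵ m/K
ΔT = 3.92×10⁻³ / 3.37505×10⁻⁵ = 116.15 K
T = 16.8 + 116.15 = 132.95 °C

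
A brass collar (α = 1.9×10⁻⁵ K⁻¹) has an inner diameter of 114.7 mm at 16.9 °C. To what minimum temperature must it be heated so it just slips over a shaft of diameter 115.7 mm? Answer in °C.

T = 476 °C

Required Δd = 115.7 − 114.7 = 1.0 mm
Δd = αd₀ΔT ⇒ ΔT = Δd/(αd₀) = 1.0 / (1.9×10⁻⁵ × 114.7) = 458.86 K
T_min = 16.9 + 458.86 = 475.76 °C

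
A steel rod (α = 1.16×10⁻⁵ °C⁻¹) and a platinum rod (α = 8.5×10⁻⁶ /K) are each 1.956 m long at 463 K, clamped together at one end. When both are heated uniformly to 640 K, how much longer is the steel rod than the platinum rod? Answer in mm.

ΔT = 177 K
steel: ΔL = 1.16×10⁻⁵ × 1.956 m × 177 = 4.0161×10⁻³ m = 4.0161 mm
platinum: ΔL = 8.5×10⁻⁶ × 1.956 m × 177 = 2.9428×10⁻³ m = 2.9428 mm
difference = 4.0161 − 2.9428 = 1.0733 mm

1.07 mm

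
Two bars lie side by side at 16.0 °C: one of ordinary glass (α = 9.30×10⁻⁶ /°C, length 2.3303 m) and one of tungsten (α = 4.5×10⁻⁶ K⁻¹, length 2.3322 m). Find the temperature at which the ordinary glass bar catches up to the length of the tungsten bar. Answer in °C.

T = 186.0 °C

Equal length when α₁L₁ΔT − α₂L₂ΔT = L₂ − L₁ = 1.90×10⁻³ m
α₁L₁ = 2.167179×10⁻⁵, α₂L₂ = 1.04949×10⁻⁵ → Δ(αL) = 1.117689×10⁻⁵ m/K
ΔT = 1.90×10⁻³ / 1.117689×10⁻⁵ = 169.994 K, so T = 16.0 + 169.994 = 185.994 °C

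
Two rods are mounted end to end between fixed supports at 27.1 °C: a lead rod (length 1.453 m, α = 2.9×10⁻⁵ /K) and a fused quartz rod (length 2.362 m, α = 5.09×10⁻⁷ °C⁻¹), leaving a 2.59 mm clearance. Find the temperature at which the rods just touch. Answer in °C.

T = 86.9 °C

α₁L₁ = 4.2137×10⁻⁵ m/K, α₂L₂ = 1.202258×10⁻⁶ m/K → total 4.3339258×10⁻⁵ m/K
ΔT = g/(α₁L₁+α₂L₂) = 2.59×10⁻³ / 4.3339258×10⁻⁵ = 59.761 K
T = 27.1 + 59.761 = 86.861 °C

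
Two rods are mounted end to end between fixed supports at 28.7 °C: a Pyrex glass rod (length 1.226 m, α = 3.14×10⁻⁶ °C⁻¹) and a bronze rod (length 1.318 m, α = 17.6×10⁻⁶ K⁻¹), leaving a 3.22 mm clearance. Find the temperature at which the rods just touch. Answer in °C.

T = 148 °C

Gap closes when ΔL₁ + ΔL₂ = 3.22 mm = 3.22×10⁻³ m
(α₁L₁ + α₂L₂)ΔT = g
α₁L₁ + α₂L₂ = 3.14×10⁻⁶×1.226 + 17.6×10⁻⁶×1.318 = 2.704644×10⁻⁵ m/K
ΔT = 3.22×10⁻³ / 2.704644×10⁻⁵ = 119.05 K
T = 28.7 + 119.05 = 147.75 °C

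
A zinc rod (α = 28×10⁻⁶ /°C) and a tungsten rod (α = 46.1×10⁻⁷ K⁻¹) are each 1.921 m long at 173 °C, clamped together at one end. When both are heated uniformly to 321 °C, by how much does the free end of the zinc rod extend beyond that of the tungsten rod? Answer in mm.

6.65 mm

ΔT = 148 K
zinc: ΔL = 28×10⁻⁶ × 1.921 m × 148 = 7.9606×10⁻³ m = 7.9606 mm
tungsten: ΔL = 46.1×10⁻⁷ × 1.921 m × 148 = 1.3107×10⁻³ m = 1.3107 mm
difference = 7.9606 − 1.3107 = 6.6499 mm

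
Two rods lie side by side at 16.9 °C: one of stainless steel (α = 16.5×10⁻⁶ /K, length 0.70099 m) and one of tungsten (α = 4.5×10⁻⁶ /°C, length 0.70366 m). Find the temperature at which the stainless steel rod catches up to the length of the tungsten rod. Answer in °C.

T = 334.8 °C

L₁(1 + α₁ΔT) = L₂(1 + α₂ΔT) ⇒ ΔT = (L₂ − L₁)/(α₁L₁ − α₂L₂)
L₂ − L₁ = 0.70366 − 0.70099 = 2.67×10⁻³ m
α₁L₁ − α₂L₂ = 16.5×10⁻⁶×0.70099 − 4.5×10⁻⁶×0.70366 = 8.399865×10⁻⁶ m/K
ΔT = 2.67×10⁻³ / 8.399865×10⁻⁶ = 317.862 K
T = 16.9 + 317.862 = 334.762 °C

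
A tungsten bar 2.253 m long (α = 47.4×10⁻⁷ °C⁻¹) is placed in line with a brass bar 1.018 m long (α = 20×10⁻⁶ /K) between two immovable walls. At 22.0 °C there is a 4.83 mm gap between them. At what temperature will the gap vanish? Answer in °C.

α₁L₁ = 1.067922×10⁻⁵ m/K, α₂L₂ = 2.036×10⁻⁵ m/K → total 3.103922×10⁻⁵ m/K
ΔT = g/(α₁L₁+α₂L₂) = 4.83×10⁻³ / 3.103922×10⁻⁵ = 155.61 K
T = 22.0 + 155.61 = 177.61 °C

T = 178 °C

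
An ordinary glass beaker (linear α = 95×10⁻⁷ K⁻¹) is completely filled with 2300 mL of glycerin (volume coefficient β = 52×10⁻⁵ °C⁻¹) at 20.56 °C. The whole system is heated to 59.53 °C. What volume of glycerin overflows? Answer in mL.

44.1 mL

The beaker also expands: β_container ≈ 3α = 2.85×10⁻⁵ /K
Net overflow = V₀(β_liq − 3α_cont)ΔT
β − 3α = 5.20×10⁻⁴ − 2.85×10⁻⁵ = 4.915×10⁻⁴ /K; ΔT = 38.97 K
ΔV = 2300 × 4.915×10⁻⁴ × 38.97 = 44.1 mL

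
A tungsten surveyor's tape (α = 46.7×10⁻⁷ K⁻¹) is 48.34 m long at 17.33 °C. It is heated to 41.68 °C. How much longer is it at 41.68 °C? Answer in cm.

ΔL = 0.550 cm

|ΔT| = |41.68 − 17.33| = 24.35 K
ΔL = αL₀ΔT = (46.7×10⁻⁷)(48.34)(24.35) = 5.50×10⁻³ m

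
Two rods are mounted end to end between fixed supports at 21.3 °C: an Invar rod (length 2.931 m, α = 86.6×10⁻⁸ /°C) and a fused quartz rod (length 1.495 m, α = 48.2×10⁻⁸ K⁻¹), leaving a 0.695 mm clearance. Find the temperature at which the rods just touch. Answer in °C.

α₁L₁ = 2.538246×10⁻⁶ m/K, α₂L₂ = 7.2059×10⁻⁷ m/K → total 3.258836×10⁻⁶ m/K
ΔT = g/(α₁L₁+α₂L₂) = 6.95×10⁻⁴ / 3.258836×10⁻⁶ = 213.27 K
T = 21.3 + 213.27 = 234.57 °C

T = 235 °C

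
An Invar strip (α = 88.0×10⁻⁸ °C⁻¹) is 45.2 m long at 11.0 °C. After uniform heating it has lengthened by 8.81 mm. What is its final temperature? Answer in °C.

ΔL = αL₀ΔT ⇒ ΔT = ΔL / (αL₀)
ΔT = 8.81×10⁻³ m / (88.0×10⁻⁸ × 45.2 m) = 221.49 K
T = 11.0 + 221.49 = 232.49 °C

T = 232 °C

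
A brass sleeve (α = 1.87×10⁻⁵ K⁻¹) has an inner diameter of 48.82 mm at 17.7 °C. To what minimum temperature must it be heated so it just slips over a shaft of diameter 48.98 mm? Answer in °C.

Required Δd = 48.98 − 48.82 = 0.16 mm
Δd = αd₀ΔT ⇒ ΔT = Δd/(αd₀) = 0.16 / (1.87×10⁻⁵ × 48.82) = 175.26 K
T_min = 17.7 + 175.26 = 192.96 °C

T = 193 °C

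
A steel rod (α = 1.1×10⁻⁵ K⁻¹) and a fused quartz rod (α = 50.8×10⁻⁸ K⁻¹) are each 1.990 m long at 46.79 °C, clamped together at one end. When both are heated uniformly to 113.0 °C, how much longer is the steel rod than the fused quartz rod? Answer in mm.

ΔT = 66.21 K
steel: ΔL = 1.1×10⁻⁵ × 1.990 m × 66.21 = 1.4493×10⁻³ m = 1.4493 mm
fused quartz: ΔL = 50.8×10⁻⁸ × 1.990 m × 66.21 = 6.6933×10⁻⁵ m = 0.066933 mm
difference = 1.4493 − 0.066933 = 1.382367 mm

1.38 mm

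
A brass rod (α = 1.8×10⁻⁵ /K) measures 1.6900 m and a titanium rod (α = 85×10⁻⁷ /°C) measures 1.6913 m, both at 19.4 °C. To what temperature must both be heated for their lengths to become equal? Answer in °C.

T = 100.4 °C

L₁(1 + α₁ΔT) = L₂(1 + α₂ΔT) ⇒ ΔT = (L₂ − L₁)/(α₁L₁ − α₂L₂)
L₂ − L₁ = 1.6913 − 1.6900 = 1.30×10⁻³ m
α₁L₁ − α₂L₂ = 1.8×10⁻⁵×1.6900 − 85×10⁻⁷×1.6913 = 1.604395×10⁻⁵ m/K
ΔT = 1.30×10⁻³ / 1.604395×10⁻⁵ = 81.027 K
T = 19.4 + 81.027 = 100.427 °C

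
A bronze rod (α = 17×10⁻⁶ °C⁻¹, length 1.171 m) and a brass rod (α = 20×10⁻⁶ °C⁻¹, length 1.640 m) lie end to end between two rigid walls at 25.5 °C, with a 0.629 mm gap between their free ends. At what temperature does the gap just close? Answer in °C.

α₁L₁ = 1.9907×10⁻⁵ m/K, α₂L₂ = 3.280×10⁻⁵ m/K → total 5.2707×10⁻⁵ m/K
ΔT = g/(α₁L₁+α₂L₂) = 6.29×10⁻⁴ / 5.2707×10⁻⁵ = 11.934 K
T = 25.5 + 11.934 = 37.434 °C

T = 37.4 °C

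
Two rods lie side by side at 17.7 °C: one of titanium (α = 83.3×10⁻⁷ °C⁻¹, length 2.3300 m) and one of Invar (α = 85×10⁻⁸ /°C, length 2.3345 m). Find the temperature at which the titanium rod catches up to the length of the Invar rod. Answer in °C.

T = 276.0 °C

Equal length when α₁L₁ΔT − α₂L₂ΔT = L₂ − L₁ = 4.50×10⁻³ m
α₁L₁ = 1.94089×10⁻⁵, α₂L₂ = 1.984325×10⁻⁶ → Δ(αL) = 1.7424575×10⁻⁵ m/K
ΔT = 4.50×10⁻³ / 1.7424575×10⁻⁵ = 258.256 K, so T = 17.7 + 258.256 = 275.956 °C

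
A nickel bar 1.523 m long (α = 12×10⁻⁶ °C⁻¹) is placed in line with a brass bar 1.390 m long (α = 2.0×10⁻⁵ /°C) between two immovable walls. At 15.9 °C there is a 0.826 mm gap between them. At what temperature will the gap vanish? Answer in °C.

Gap closes when ΔL₁ + ΔL₂ = 0.826 mm = 8.26×10⁻⁴ m
(α₁L₁ + α₂L₂)ΔT = g
α₁L₁ + α₂L₂ = 12×10⁻⁶×1.523 + 2.0×10⁻⁵×1.390 = 4.6076×10⁻⁵ m/K
ΔT = 8.26×10⁻⁴ / 4.6076×10⁻⁵ = 17.927 K
T = 15.9 + 17.927 = 33.827 °C

T = 33.8 °C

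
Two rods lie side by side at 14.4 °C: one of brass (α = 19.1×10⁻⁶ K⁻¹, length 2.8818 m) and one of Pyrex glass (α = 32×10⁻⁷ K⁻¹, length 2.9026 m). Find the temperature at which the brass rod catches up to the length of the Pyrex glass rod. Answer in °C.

L₁(1 + α₁ΔT) = L₂(1 + α₂ΔT) ⇒ ΔT = (L₂ − L₁)/(α₁L₁ − α₂L₂)
L₂ − L₁ = 2.9026 − 2.8818 = 2.08×10⁻² m
α₁L₁ − α₂L₂ = 19.1×10⁻⁶×2.8818 − 32×10⁻⁷×2.9026 = 4.575406×10⁻⁵ m/K
ΔT = 2.08×10⁻² / 4.575406×10⁻⁵ = 454.604 K
T = 14.4 + 454.604 = 469.004 °C

T = 469.0 °C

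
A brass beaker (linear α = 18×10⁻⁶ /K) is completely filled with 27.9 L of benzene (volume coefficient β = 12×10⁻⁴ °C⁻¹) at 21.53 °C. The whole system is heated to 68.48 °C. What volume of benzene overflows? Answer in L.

1.50 L

The beaker also expands: β_container ≈ 3α = 5.4×10⁻⁵ /K
Net overflow = V₀(β_liq − 3α_cont)ΔT
β − 3α = 1.20×10⁻³ − 5.4×10⁻⁵ = 1.146×10⁻³ /K; ΔT = 46.95 K
ΔV = 27.9 × 1.146×10⁻³ × 46.95 = 1.50 L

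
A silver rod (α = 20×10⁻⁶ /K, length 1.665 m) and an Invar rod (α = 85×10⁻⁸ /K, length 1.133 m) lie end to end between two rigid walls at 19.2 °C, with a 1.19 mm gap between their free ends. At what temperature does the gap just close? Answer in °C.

T = 53.9 °C

Gap closes when ΔL₁ + ΔL₂ = 1.19 mm = 1.19×10⁻³ m
(α₁L₁ + α₂L₂)ΔT = g
α₁L₁ + α₂L₂ = 20×10⁻⁶×1.665 + 85×10⁻⁸×1.133 = 3.426305×10⁻⁵ m/K
ΔT = 1.19×10⁻³ / 3.426305×10⁻⁵ = 34.731 K
T = 19.2 + 34.731 = 53.931 °C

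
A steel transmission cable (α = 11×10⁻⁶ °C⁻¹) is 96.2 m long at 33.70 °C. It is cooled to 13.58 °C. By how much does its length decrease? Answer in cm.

|ΔT| = |13.58 − 33.70| = 20.12 K
ΔL = αL₀ΔT = (11×10⁻⁶)(96.2)(20.12) = 2.13×10⁻² m

ΔL = 2.13 cm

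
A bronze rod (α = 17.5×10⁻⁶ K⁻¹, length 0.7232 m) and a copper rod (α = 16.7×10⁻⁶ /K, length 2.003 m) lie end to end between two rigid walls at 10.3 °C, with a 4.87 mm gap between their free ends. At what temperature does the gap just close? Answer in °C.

T = 116 °C

α₁L₁ = 1.2656×10⁻⁵ m/K, α₂L₂ = 3.34501×10⁻⁵ m/K → total 4.61061×10⁻⁵ m/K
ΔT = g/(α₁L₁+α₂L₂) = 4.87×10⁻³ / 4.61061×10⁻⁵ = 105.63 K
T = 10.3 + 105.63 = 115.93 °C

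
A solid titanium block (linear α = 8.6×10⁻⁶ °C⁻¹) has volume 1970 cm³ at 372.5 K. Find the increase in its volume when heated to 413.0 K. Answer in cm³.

Isotropic solid: β ≈ 3α = 2.6×10⁻⁵ /K; ΔT = 40.5 K
ΔV = 3αV₀ΔT = 3(8.6×10⁻⁶)(1970)(40.5) = 2.06 cm³

ΔV = 2.06 cm³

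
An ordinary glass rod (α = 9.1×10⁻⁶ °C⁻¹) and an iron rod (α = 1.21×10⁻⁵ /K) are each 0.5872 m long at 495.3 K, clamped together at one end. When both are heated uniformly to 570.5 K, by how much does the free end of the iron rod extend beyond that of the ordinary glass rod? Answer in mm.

0.132 mm

ΔT = 75.2 K
ordinary glass: ΔL = 9.1×10⁻⁶ × 0.5872 m × 75.2 = 4.0183×10⁻⁴ m = 0.40183 mm
iron: ΔL = 1.21×10⁻⁵ × 0.5872 m × 75.2 = 5.3431×10⁻⁴ m = 0.53431 mm
difference = 0.53431 − 0.40183 = 0.13248 mm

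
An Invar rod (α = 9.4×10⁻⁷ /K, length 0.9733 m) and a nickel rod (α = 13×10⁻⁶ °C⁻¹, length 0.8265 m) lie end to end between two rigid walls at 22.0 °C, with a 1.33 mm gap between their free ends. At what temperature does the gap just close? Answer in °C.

T = 136 °C

Gap closes when ΔL₁ + ΔL₂ = 1.33 mm = 1.33×10⁻³ m
(α₁L₁ + α₂L₂)ΔT = g
α₁L₁ + α₂L₂ = 9.4×10⁻⁷×0.9733 + 13×10⁻⁶×0.8265 = 1.1659402×10⁻⁵ m/K
ΔT = 1.33×10⁻³ / 1.1659402×10⁻⁵ = 114.07 K
T = 22.0 + 114.07 = 136.07 °C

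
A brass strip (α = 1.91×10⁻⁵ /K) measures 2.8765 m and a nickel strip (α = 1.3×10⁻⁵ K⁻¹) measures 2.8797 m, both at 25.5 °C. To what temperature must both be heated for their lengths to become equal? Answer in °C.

T = 208.3 °C

L₁(1 + α₁ΔT) = L₂(1 + α₂ΔT) ⇒ ΔT = (L₂ − L₁)/(α₁L₁ − α₂L₂)
L₂ − L₁ = 2.8797 − 2.8765 = 3.20×10⁻³ m
α₁L₁ − α₂L₂ = 1.91×10⁻⁵×2.8765 − 1.3×10⁻⁵×2.8797 = 1.750505×10⁻⁵ m/K
ΔT = 3.20×10⁻³ / 1.750505×10⁻⁵ = 182.804 K
T = 25.5 + 182.804 = 208.304 °C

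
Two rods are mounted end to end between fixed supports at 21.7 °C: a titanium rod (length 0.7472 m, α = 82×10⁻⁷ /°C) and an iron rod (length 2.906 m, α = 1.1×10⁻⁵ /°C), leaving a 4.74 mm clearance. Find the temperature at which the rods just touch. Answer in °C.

Gap closes when ΔL₁ + ΔL₂ = 4.74 mm = 4.74×10⁻³ m
(α₁L₁ + α₂L₂)ΔT = g
α₁L₁ + α₂L₂ = 82×10⁻⁷×0.7472 + 1.1×10⁻⁵×2.906 = 3.809304×10⁻⁵ m/K
ΔT = 4.74×10⁻³ / 3.809304×10⁻⁵ = 124.43 K
T = 21.7 + 124.43 = 146.13 °C

T = 146 °C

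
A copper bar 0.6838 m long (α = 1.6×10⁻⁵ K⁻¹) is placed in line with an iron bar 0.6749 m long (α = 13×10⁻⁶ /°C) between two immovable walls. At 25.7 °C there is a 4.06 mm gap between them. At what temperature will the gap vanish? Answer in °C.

T = 232 °C

α₁L₁ = 1.09408×10⁻⁵ m/K, α₂L₂ = 8.7737×10⁻⁶ m/K → total 1.97145×10⁻⁵ m/K
ΔT = g/(α₁L₁+α₂L₂) = 4.06×10⁻³ / 1.97145×10⁻⁵ = 205.94 K
T = 25.7 + 205.94 = 231.64 °C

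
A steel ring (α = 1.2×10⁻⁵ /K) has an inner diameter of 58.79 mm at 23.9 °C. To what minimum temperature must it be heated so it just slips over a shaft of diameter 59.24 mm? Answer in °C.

Required Δd = 59.24 − 58.79 = 0.45 mm
Δd = αd₀ΔT ⇒ ΔT = Δd/(αd₀) = 0.45 / (1.2×10⁻⁵ × 58.79) = 637.86 K
T_min = 23.9 + 637.86 = 661.76 °C

T = 662 °C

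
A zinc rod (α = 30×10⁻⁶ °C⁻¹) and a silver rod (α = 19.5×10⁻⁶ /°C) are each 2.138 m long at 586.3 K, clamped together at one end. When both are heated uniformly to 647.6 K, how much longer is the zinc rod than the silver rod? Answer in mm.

1.38 mm

ΔT = 61.3 K
zinc: ΔL = 30×10⁻⁶ × 2.138 m × 61.3 = 3.9318×10⁻³ m = 3.9318 mm
silver: ΔL = 19.5×10⁻⁶ × 2.138 m × 61.3 = 2.5557×10⁻³ m = 2.5557 mm
difference = 3.9318 − 2.5557 = 1.3761 mm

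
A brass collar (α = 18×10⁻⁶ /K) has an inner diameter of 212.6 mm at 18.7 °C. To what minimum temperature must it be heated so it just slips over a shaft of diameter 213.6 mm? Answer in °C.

T = 280 °C

Required Δd = 213.6 − 212.6 = 1.0 mm
Δd = αd₀ΔT ⇒ ΔT = Δd/(αd₀) = 1.0 / (18×10⁻⁶ × 212.6) = 261.31 K
T_min = 18.7 + 261.31 = 280.01 °C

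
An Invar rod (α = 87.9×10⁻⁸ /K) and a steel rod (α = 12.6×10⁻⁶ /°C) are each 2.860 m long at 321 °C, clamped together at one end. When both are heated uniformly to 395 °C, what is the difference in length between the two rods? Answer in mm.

ΔT = 74 K
Invar: ΔL = 87.9×10⁻⁸ × 2.860 m × 74 = 1.8603×10⁻⁴ m = 0.18603 mm
steel: ΔL = 12.6×10⁻⁶ × 2.860 m × 74 = 2.6667×10⁻³ m = 2.6667 mm
difference = 2.6667 − 0.18603 = 2.48067 mm

2.48 mm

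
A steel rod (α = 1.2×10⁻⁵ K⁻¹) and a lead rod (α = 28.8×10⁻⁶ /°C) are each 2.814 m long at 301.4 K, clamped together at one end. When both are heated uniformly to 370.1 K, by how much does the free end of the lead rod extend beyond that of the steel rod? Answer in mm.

3.25 mm

ΔT = 68.7 K
steel: ΔL = 1.2×10⁻⁵ × 2.814 m × 68.7 = 2.3199×10⁻³ m = 2.3199 mm
lead: ΔL = 28.8×10⁻⁶ × 2.814 m × 68.7 = 5.5677×10⁻³ m = 5.5677 mm
difference = 5.5677 − 2.3199 = 3.2478 mm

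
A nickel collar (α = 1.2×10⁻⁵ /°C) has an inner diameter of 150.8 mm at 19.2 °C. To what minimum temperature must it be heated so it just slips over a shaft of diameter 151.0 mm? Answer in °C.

Required Δd = 151.0 − 150.8 = 0.2 mm
Δd = αd₀ΔT ⇒ ΔT = Δd/(αd₀) = 0.2 / (1.2×10⁻⁵ × 150.8) = 110.52 K
T_min = 19.2 + 110.52 = 129.72 °C

T = 130 °C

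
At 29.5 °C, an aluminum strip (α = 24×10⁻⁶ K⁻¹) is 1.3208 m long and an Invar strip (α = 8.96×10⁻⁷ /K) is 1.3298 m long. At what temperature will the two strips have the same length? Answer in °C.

T = 324.5 °C

Equal length when α₁L₁ΔT − α₂L₂ΔT = L₂ − L₁ = 9.00×10⁻³ m
α₁L₁ = 3.16992×10⁻⁵, α₂L₂ = 1.1915008×10⁻⁶ → Δ(αL) = 3.05076992×10⁻⁵ m/K
ΔT = 9.00×10⁻³ / 3.05076992×10⁻⁵ = 295.007 K, so T = 29.5 + 295.007 = 324.507 °C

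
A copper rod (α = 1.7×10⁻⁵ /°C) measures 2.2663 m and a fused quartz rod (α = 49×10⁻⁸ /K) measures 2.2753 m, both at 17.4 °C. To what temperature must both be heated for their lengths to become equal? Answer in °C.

L₁(1 + α₁ΔT) = L₂(1 + α₂ΔT) ⇒ ΔT = (L₂ − L₁)/(α₁L₁ − α₂L₂)
L₂ − L₁ = 2.2753 − 2.2663 = 9.00×10⁻³ m
α₁L₁ − α₂L₂ = 1.7×10⁻⁵×2.2663 − 49×10⁻⁸×2.2753 = 3.7412203×10⁻⁵ m/K
ΔT = 9.00×10⁻³ / 3.7412203×10⁻⁵ = 240.563 K
T = 17.4 + 240.563 = 257.963 °C

T = 258.0 °C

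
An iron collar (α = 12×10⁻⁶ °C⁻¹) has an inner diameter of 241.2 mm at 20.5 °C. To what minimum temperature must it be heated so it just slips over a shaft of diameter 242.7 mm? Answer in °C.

Required Δd = 242.7 − 241.2 = 1.5 mm
Δd = αd₀ΔT ⇒ ΔT = Δd/(αd₀) = 1.5 / (12×10⁻⁶ × 241.2) = 518.24 K
T_min = 20.5 + 518.24 = 538.74 °C

T = 539 °C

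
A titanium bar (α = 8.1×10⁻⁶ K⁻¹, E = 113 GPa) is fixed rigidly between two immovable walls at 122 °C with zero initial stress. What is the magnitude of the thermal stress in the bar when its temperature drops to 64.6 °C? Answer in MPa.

Fully constrained: the free strain ε = αΔT is blocked, so σ = Eε = EαΔT.
|ΔT| = 57.4 K
σ = 113×10⁹ × 8.1×10⁻⁶ × 57.4 = 5.25×10⁷ Pa

σ = 52.5 MPa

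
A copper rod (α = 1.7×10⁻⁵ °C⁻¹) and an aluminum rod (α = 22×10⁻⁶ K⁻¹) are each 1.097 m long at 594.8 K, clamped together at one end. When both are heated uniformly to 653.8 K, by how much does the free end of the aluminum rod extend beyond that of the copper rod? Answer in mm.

0.324 mm

ΔT = 59.0 K
copper: ΔL = 1.7×10⁻⁵ × 1.097 m × 59.0 = 1.1003×10⁻³ m = 1.1003 mm
aluminum: ΔL = 22×10⁻⁶ × 1.097 m × 59.0 = 1.4239×10⁻³ m = 1.4239 mm
difference = 1.4239 − 1.1003 = 0.3236 mm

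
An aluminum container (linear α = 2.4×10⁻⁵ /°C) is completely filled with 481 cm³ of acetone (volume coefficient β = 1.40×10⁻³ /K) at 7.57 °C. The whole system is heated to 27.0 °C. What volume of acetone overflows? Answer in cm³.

The container also expands: β_container ≈ 3α = 7.2×10⁻⁵ /K
Net overflow = V₀(β_liq − 3α_cont)ΔT
β − 3α = 1.40×10⁻³ − 7.2×10⁻⁵ = 1.328×10⁻³ /K; ΔT = 19.43 K
ΔV = 481 × 1.328×10⁻³ × 19.43 = 12.4 cm³

12.4 cm³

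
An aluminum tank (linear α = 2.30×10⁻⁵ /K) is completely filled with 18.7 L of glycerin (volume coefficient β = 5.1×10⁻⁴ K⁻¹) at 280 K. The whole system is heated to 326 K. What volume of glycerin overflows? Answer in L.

The tank also expands: β_container ≈ 3α = 6.9×10⁻⁵ /K
Net overflow = V₀(β_liq − 3α_cont)ΔT
β − 3α = 5.10×10⁻⁴ − 6.9×10⁻⁵ = 4.41×10⁻⁴ /K; ΔT = 46 K
ΔV = 18.7 × 4.41×10⁻⁴ × 46 = 0.379 L

0.379 L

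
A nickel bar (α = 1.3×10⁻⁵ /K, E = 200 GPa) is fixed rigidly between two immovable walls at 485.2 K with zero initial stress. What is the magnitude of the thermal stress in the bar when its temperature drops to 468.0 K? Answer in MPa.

σ = 44.7 MPa

Fully constrained: the free strain ε = αΔT is blocked, so σ = Eε = EαΔT.
|ΔT| = 17.2 K
σ = 200×10⁹ × 1.3×10⁻⁵ × 17.2 = 4.47×10⁷ Pa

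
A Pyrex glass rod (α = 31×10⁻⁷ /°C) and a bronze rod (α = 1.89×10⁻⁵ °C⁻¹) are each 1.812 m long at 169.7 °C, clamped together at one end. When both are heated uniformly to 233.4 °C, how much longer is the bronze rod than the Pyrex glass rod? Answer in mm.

ΔT = 63.7 K
Pyrex glass: ΔL = 31×10⁻⁷ × 1.812 m × 63.7 = 3.5782×10⁻⁴ m = 0.35782 mm
bronze: ΔL = 1.89×10⁻⁵ × 1.812 m × 63.7 = 2.1815×10⁻³ m = 2.1815 mm
difference = 2.1815 − 0.35782 = 1.82368 mm

1.82 mm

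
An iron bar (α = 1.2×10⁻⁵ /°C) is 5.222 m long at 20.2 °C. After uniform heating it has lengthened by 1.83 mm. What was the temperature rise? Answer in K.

ΔT = 29.2 K

ΔL = αL₀ΔT ⇒ ΔT = ΔL / (αL₀)
ΔT = 1.83×10⁻³ m / (1.2×10⁻⁵ × 5.222 m) = 29.203 K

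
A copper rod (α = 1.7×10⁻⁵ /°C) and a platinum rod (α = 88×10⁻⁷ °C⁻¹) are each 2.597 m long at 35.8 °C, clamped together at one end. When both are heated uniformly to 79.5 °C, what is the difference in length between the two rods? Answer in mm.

0.931 mm

ΔT = 43.7 K
copper: ΔL = 1.7×10⁻⁵ × 2.597 m × 43.7 = 1.9293×10⁻³ m = 1.9293 mm
platinum: ΔL = 88×10⁻⁷ × 2.597 m × 43.7 = 9.9870×10⁻⁴ m = 0.99870 mm
difference = 1.9293 − 0.99870 = 0.9306 mm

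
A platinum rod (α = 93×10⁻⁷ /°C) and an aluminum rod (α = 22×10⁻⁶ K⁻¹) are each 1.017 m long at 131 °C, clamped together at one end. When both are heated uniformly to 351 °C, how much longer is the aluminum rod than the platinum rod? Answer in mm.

ΔT = 220 K
platinum: ΔL = 93×10⁻⁷ × 1.017 m × 220 = 2.0808×10⁻³ m = 2.0808 mm
aluminum: ΔL = 22×10⁻⁶ × 1.017 m × 220 = 4.9223×10⁻³ m = 4.9223 mm
difference = 4.9223 − 2.0808 = 2.8415 mm

2.84 mm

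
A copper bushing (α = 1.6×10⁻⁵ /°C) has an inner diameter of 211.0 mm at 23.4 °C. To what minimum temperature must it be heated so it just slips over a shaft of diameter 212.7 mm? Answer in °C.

T = 527 °C

Required Δd = 212.7 − 211.0 = 1.7 mm
Δd = αd₀ΔT ⇒ ΔT = Δd/(αd₀) = 1.7 / (1.6×10⁻⁵ × 211.0) = 503.55 K
T_min = 23.4 + 503.55 = 526.95 °C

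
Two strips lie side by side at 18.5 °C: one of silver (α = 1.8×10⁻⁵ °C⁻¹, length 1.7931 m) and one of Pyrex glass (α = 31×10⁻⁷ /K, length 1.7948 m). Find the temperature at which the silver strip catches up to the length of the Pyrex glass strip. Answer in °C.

T = 82.14 °C

Equal length when α₁L₁ΔT − α₂L₂ΔT = L₂ − L₁ = 1.70×10⁻³ m
α₁L₁ = 3.22758×10⁻⁵, α₂L₂ = 5.56388×10⁻⁶ → Δ(αL) = 2.671192×10⁻⁵ m/K
ΔT = 1.70×10⁻³ / 2.671192×10⁻⁵ = 63.6420 K, so T = 18.5 + 63.6420 = 82.1420 °C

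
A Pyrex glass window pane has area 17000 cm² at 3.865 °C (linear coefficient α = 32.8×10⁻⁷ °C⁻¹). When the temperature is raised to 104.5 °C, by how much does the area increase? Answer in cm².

Area coefficient ≈ 2α; |ΔT| = 100.635 K
ΔA = 2αA₀ΔT = 2(32.8×10⁻⁷)(17000)(100.635) = 11.2 cm²

ΔA = 11.2 cm²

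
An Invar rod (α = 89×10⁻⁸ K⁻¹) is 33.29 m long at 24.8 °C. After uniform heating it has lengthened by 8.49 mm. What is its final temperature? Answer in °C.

T = 311 °C

ΔL = αL₀ΔT ⇒ ΔT = ΔL / (αL₀)
ΔT = 8.49×10⁻³ m / (89×10⁻⁸ × 33.29 m) = 286.55 K
T = 24.8 + 286.55 = 311.35 °C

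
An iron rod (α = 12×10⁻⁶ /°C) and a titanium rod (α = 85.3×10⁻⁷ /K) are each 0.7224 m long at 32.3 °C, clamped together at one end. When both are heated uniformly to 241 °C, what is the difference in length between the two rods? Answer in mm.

0.523 mm

ΔT = 208.7 K
iron: ΔL = 12×10⁻⁶ × 0.7224 m × 208.7 = 1.8092×10⁻³ m = 1.8092 mm
titanium: ΔL = 85.3×10⁻⁷ × 0.7224 m × 208.7 = 1.2860×10⁻³ m = 1.2860 mm
difference = 1.8092 − 1.2860 = 0.5232 mm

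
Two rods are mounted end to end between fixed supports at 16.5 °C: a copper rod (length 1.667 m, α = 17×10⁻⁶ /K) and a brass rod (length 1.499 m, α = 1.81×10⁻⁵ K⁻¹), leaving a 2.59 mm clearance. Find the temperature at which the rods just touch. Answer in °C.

T = 63.2 °C

α₁L₁ = 2.8339×10⁻⁵ m/K, α₂L₂ = 2.71319×10⁻⁵ m/K → total 5.54709×10⁻⁵ m/K
ΔT = g/(α₁L₁+α₂L₂) = 2.59×10⁻³ / 5.54709×10⁻⁵ = 46.691 K
T = 16.5 + 46.691 = 63.191 °C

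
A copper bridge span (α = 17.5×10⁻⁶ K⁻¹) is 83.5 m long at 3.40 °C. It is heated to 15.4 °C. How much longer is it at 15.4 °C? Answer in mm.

|ΔT| = |15.4 − 3.40| = 12.00 K
ΔL = αL₀ΔT = (17.5×10⁻⁶)(83.5)(12.00) = 1.75×10⁻² m

ΔL = 17.5 mm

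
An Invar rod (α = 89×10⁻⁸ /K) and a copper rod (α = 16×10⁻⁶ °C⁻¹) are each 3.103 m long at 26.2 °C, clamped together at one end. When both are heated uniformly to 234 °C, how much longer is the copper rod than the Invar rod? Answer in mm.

9.74 mm

ΔT = 207.8 K
Invar: ΔL = 89×10⁻⁸ × 3.103 m × 207.8 = 5.7388×10⁻⁴ m = 0.57388 mm
copper: ΔL = 16×10⁻⁶ × 3.103 m × 207.8 = 1.0317×10⁻² m = 10.317 mm
difference = 10.317 − 0.57388 = 9.74312 mm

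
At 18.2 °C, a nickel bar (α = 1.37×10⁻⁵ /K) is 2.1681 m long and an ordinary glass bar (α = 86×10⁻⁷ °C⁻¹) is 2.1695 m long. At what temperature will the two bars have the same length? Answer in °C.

Equal length when α₁L₁ΔT − α₂L₂ΔT = L₂ − L₁ = 1.40×10⁻³ m
α₁L₁ = 2.970297×10⁻⁵, α₂L₂ = 1.86577×10⁻⁵ → Δ(αL) = 1.104527×10⁻⁵ m/K
ΔT = 1.40×10⁻³ / 1.104527×10⁻⁵ = 126.751 K, so T = 18.2 + 126.751 = 144.951 °C

T = 145.0 °C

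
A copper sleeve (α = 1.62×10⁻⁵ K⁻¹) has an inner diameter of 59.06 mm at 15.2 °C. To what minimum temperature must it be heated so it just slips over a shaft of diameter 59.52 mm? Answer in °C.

T = 496 °C

Required Δd = 59.52 − 59.06 = 0.46 mm
Δd = αd₀ΔT ⇒ ΔT = Δd/(αd₀) = 0.46 / (1.62×10⁻⁵ × 59.06) = 480.78 K
T_min = 15.2 + 480.78 = 495.98 °C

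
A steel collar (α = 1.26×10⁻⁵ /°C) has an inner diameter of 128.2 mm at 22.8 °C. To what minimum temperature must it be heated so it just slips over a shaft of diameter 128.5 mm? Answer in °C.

Required Δd = 128.5 − 128.2 = 0.3 mm
Δd = αd₀ΔT ⇒ ΔT = Δd/(αd₀) = 0.3 / (1.26×10⁻⁵ × 128.2) = 185.72 K
T_min = 22.8 + 185.72 = 208.52 °C

T = 209 °C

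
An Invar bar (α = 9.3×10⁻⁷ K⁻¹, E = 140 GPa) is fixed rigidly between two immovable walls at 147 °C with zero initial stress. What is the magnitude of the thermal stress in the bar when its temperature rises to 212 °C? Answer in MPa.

σ = 8.46 MPa

Fully constrained: the free strain ε = αΔT is blocked, so σ = Eε = EαΔT.
|ΔT| = 65 K
σ = 140×10⁹ × 9.3×10⁻⁷ × 65 = 8.46×10⁶ Pa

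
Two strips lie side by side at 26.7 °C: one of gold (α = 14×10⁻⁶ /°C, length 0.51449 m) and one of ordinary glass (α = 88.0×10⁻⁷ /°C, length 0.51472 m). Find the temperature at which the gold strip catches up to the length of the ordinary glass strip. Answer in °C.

Equal length when α₁L₁ΔT − α₂L₂ΔT = L₂ − L₁ = 2.30×10⁻⁴ m
α₁L₁ = 7.20286×10⁻⁶, α₂L₂ = 4.529536×10⁻⁶ → Δ(αL) = 2.673324×10⁻⁶ m/K
ΔT = 2.30×10⁻⁴ / 2.673324×10⁻⁶ = 86.035 K, so T = 26.7 + 86.035 = 112.735 °C

T = 112.7 °C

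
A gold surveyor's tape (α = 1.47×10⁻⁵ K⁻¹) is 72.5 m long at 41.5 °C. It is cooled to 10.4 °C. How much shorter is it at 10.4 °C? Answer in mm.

ΔL = 33.1 mm

|ΔT| = |10.4 − 41.5| = 31.1 K
ΔL = αL₀ΔT = (1.47×10⁻⁵)(72.5)(31.1) = 3.31×10⁻² m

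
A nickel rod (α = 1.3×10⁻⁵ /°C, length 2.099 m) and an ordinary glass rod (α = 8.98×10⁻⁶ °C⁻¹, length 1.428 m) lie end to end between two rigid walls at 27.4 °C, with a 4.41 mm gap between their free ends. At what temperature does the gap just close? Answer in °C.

T = 137 °C

α₁L₁ = 2.7287×10⁻⁵ m/K, α₂L₂ = 1.282344×10⁻⁵ m/K → total 4.011044×10⁻⁵ m/K
ΔT = g/(α₁L₁+α₂L₂) = 4.41×10⁻³ / 4.011044×10⁻⁵ = 109.95 K
T = 27.4 + 109.95 = 137.35 °C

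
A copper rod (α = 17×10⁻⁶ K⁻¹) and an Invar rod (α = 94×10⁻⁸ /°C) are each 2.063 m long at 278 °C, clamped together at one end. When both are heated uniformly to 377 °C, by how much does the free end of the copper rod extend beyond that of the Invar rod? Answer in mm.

ΔT = 99 K
copper: ΔL = 17×10⁻⁶ × 2.063 m × 99 = 3.4720×10⁻³ m = 3.4720 mm
Invar: ΔL = 94×10⁻⁸ × 2.063 m × 99 = 1.9198×10⁻⁴ m = 0.19198 mm
difference = 3.4720 − 0.19198 = 3.28002 mm

3.28 mm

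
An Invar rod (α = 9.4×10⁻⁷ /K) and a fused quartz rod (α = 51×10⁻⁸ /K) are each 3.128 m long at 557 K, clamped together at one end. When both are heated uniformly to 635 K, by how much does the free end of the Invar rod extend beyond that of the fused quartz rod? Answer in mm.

ΔT = 78 K
Invar: ΔL = 9.4×10⁻⁷ × 3.128 m × 78 = 2.2934×10⁻⁴ m = 0.22934 mm
fused quartz: ΔL = 51×10⁻⁸ × 3.128 m × 78 = 1.2443×10⁻⁴ m = 0.12443 mm
difference = 0.22934 − 0.12443 = 0.10491 mm

0.105 mm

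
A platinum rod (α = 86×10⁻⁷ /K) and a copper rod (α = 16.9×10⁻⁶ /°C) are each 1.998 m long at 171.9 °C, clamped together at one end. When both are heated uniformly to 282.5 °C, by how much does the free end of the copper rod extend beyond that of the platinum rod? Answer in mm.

1.83 mm

ΔT = 110.6 K
platinum: ΔL = 86×10⁻⁷ × 1.998 m × 110.6 = 1.9004×10⁻³ m = 1.9004 mm
copper: ΔL = 16.9×10⁻⁶ × 1.998 m × 110.6 = 3.7345×10⁻³ m = 3.7345 mm
difference = 3.7345 − 1.9004 = 1.8341 mm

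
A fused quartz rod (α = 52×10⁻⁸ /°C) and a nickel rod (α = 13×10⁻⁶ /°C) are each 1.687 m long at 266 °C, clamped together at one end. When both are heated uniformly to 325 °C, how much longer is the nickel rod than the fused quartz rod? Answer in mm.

ΔT = 59 K
fused quartz: ΔL = 52×10⁻⁸ × 1.687 m × 59 = 5.1757×10⁻⁵ m = 0.051757 mm
nickel: ΔL = 13×10⁻⁶ × 1.687 m × 59 = 1.2939×10⁻³ m = 1.2939 mm
difference = 1.2939 − 0.051757 = 1.242143 mm

1.24 mm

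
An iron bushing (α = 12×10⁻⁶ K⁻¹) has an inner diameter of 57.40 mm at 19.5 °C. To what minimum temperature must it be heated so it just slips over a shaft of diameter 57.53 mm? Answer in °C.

T = 208 °C

Required Δd = 57.53 − 57.40 = 0.13 mm
Δd = αd₀ΔT ⇒ ΔT = Δd/(αd₀) = 0.13 / (12×10⁻⁶ × 57.40) = 188.73 K
T_min = 19.5 + 188.73 = 208.23 °C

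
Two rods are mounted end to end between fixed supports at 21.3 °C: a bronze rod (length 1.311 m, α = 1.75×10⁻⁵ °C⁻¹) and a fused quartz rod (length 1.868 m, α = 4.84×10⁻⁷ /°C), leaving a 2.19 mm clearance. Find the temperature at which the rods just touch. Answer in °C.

α₁L₁ = 2.29425×10⁻⁵ m/K, α₂L₂ = 9.04112×10⁻⁷ m/K → total 2.3846612×10⁻⁵ m/K
ΔT = g/(α₁L₁+α₂L₂) = 2.19×10⁻³ / 2.3846612×10⁻⁵ = 91.84 K
T = 21.3 + 91.84 = 113.14 °C

T = 113 °C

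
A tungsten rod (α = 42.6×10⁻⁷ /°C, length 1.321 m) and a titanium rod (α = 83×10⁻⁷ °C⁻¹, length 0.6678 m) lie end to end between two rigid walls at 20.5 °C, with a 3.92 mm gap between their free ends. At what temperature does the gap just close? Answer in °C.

α₁L₁ = 5.62746×10⁻⁶ m/K, α₂L₂ = 5.54274×10⁻⁶ m/K → total 1.11702×10⁻⁵ m/K
ΔT = g/(α₁L₁+α₂L₂) = 3.92×10⁻³ / 1.11702×10⁻⁵ = 350.93 K
T = 20.5 + 350.93 = 371.43 °C

T = 371 °C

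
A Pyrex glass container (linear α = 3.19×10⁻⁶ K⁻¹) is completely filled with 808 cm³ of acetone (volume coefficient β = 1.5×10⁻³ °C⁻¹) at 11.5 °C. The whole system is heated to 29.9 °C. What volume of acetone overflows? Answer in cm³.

The container also expands: β_container ≈ 3α = 9.57×10⁻⁶ /K
Net overflow = V₀(β_liq − 3α_cont)ΔT
β − 3α = 1.50×10⁻³ − 9.57×10⁻⁶ = 1.49043×10⁻³ /K; ΔT = 18.4 K
ΔV = 808 × 1.49043×10⁻³ × 18.4 = 22.2 cm³

22.2 cm³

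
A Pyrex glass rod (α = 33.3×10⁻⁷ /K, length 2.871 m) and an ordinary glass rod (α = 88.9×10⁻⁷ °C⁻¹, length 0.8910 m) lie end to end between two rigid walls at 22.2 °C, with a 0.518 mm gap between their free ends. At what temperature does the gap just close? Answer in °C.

α₁L₁ = 9.56043×10⁻⁶ m/K, α₂L₂ = 7.92099×10⁻⁶ m/K → total 1.748142×10⁻⁵ m/K
ΔT = g/(α₁L₁+α₂L₂) = 5.18×10⁻⁴ / 1.748142×10⁻⁵ = 29.631 K
T = 22.2 + 29.631 = 51.831 °C

T = 51.8 °C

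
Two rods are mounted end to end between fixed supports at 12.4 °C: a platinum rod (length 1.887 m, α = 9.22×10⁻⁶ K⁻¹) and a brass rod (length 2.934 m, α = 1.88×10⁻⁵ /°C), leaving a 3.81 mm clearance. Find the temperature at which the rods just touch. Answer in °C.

T = 64.9 °C

Gap closes when ΔL₁ + ΔL₂ = 3.81 mm = 3.81×10⁻³ m
(α₁L₁ + α₂L₂)ΔT = g
α₁L₁ + α₂L₂ = 9.22×10⁻⁶×1.887 + 1.88×10⁻⁵×2.934 = 7.255734×10⁻⁵ m/K
ΔT = 3.81×10⁻³ / 7.255734×10⁻⁵ = 52.510 K
T = 12.4 + 52.510 = 64.910 °C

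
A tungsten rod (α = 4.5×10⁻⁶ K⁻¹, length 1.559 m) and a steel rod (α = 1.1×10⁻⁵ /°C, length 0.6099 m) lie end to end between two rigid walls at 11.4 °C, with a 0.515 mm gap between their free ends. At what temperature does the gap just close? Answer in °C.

T = 48.9 °C

Gap closes when ΔL₁ + ΔL₂ = 0.515 mm = 5.15×10⁻⁴ m
(α₁L₁ + α₂L₂)ΔT = g
α₁L₁ + α₂L₂ = 4.5×10⁻⁶×1.559 + 1.1×10⁻⁵×0.6099 = 1.37244×10⁻⁵ m/K
ΔT = 5.15×10⁻⁴ / 1.37244×10⁻⁵ = 37.524 K
T = 11.4 + 37.524 = 48.924 °C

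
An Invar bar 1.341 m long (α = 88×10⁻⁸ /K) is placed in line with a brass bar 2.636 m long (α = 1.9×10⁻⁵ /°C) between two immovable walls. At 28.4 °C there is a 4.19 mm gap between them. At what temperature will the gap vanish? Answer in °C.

T = 110 °C

Gap closes when ΔL₁ + ΔL₂ = 4.19 mm = 4.19×10⁻³ m
(α₁L₁ + α₂L₂)ΔT = g
α₁L₁ + α₂L₂ = 88×10⁻⁸×1.341 + 1.9×10⁻⁵×2.636 = 5.126408×10⁻⁵ m/K
ΔT = 4.19×10⁻³ / 5.126408×10⁻⁵ = 81.73 K
T = 28.4 + 81.73 = 110.13 °C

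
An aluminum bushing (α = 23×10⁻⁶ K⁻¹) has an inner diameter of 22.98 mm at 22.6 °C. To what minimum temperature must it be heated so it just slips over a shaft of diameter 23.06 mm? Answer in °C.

Required Δd = 23.06 − 22.98 = 0.08 mm
Δd = αd₀ΔT ⇒ ΔT = Δd/(αd₀) = 0.08 / (23×10⁻⁶ × 22.98) = 151.36 K
T_min = 22.6 + 151.36 = 173.96 °C

T = 174 °C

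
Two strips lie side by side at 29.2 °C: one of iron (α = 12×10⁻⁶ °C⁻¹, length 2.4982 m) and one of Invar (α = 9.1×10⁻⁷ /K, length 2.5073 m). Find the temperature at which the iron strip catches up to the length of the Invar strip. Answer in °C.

Equal length when α₁L₁ΔT − α₂L₂ΔT = L₂ − L₁ = 9.10×10⁻³ m
α₁L₁ = 2.99784×10⁻⁵, α₂L₂ = 2.281643×10⁻⁶ → Δ(αL) = 2.7696757×10⁻⁵ m/K
ΔT = 9.10×10⁻³ / 2.7696757×10⁻⁵ = 328.558 K, so T = 29.2 + 328.558 = 357.758 °C

T = 357.8 °C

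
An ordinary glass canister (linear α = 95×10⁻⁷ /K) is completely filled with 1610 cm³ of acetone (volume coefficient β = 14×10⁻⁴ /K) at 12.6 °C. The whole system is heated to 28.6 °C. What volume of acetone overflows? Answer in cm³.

35.3 cm³

The canister also expands: β_container ≈ 3α = 2.85×10⁻⁵ /K
Net overflow = V₀(β_liq − 3α_cont)ΔT
β − 3α = 1.40×10⁻³ − 2.85×10⁻⁵ = 1.3715×10⁻³ /K; ΔT = 16.0 K
ΔV = 1610 × 1.3715×10⁻³ × 16.0 = 35.3 cm³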